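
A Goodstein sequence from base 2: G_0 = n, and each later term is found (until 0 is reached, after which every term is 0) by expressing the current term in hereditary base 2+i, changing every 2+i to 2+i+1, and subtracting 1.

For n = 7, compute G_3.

G_0 = 7. HB_2(7) = 2^2 + 2 + 1. Bump = 31. G_1 = 30.
G_1 = 30. HB_3(30) = 3^3 + 3. Bump = 260. G_2 = 259.
G_2 = 259. HB_4(259) = 4^4 + 3. Bump = 3128. G_3 = 3127.
G_3 = 3127. HB_5(3127) = 5^5 + 2. Bump = 46658. G_4 = 46657.

3127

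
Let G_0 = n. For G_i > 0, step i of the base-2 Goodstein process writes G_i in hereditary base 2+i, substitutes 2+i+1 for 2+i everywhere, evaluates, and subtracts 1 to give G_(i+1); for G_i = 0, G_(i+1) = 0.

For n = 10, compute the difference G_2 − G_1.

942

[0] 10 ≡ 2^(2 + 1) + 2 (base 2). Lift 3: 84. −1: 83.
[1] 83 ≡ 3^(3 + 1) + 2 (base 3). Lift 4: 1026. −1: 1025.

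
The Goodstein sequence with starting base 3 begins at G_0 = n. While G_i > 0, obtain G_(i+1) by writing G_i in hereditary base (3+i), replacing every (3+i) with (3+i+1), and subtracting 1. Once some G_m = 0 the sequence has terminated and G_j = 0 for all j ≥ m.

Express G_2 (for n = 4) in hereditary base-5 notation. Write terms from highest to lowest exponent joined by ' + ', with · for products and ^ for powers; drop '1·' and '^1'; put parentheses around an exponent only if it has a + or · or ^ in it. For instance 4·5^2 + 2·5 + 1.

i=0: 4 = 3 + 1 (b=3); 3→4: 4 + 1 = 5; 5−1 = 4
i=1: 4 = 4 (b=4); 4→5: 5 = 5; 5−1 = 4
i=2: 4 = 4 (b=5); 5→6: 4 = 4; 4−1 = 3

4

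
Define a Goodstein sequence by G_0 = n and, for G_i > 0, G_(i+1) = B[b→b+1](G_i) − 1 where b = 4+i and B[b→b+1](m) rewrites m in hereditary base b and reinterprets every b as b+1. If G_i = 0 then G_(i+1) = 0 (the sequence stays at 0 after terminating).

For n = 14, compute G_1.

step 0: 14 = 3·4 + 2; sub 5 for 4: 3·5 + 2; = 17; G_1 = 17−1 = 16
step 1: 16 = 3·5 + 1; sub 6 for 5: 3·6 + 1; = 19; G_2 = 19−1 = 18

16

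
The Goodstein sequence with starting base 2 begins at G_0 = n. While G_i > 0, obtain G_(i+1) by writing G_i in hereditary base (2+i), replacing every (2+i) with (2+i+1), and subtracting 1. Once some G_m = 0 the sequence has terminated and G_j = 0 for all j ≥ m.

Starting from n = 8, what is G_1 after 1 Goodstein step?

8 —HB2→ 2^(2 + 1) —bump→ 3^(3 + 1) = 81 —(−1)→ 80
80 —HB3→ 2·3^3 + 2·3^2 + 2·3 + 2 —bump→ 2·4^4 + 2·4^2 + 2·4 + 2 = 554 —(−1)→ 553

80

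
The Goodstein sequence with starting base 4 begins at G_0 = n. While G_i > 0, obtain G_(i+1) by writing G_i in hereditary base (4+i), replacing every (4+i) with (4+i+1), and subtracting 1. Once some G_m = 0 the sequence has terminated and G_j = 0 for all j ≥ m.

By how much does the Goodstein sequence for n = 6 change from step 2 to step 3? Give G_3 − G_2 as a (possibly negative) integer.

0

step 0: 6 = 4 + 2; sub 5 for 4: 5 + 2; = 7; G_1 = 7−1 = 6
step 1: 6 = 5 + 1; sub 6 for 5: 6 + 1; = 7; G_2 = 7−1 = 6
step 2: 6 = 6; sub 7 for 6: 7; = 7; G_3 = 7−1 = 6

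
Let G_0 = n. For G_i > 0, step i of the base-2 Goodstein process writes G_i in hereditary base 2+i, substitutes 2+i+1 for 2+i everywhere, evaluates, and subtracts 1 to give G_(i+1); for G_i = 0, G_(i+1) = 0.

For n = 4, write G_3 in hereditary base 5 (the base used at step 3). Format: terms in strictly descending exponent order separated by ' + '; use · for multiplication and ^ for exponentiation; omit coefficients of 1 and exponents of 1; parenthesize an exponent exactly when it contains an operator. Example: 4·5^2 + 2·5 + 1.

base 2: 4 = 2^2; at 3: 3^3 = 27; next = 26
base 3: 26 = 2·3^2 + 2·3 + 2; at 4: 2·4^2 + 2·4 + 2 = 42; next = 41
base 4: 41 = 2·4^2 + 2·4 + 1; at 5: 2·5^2 + 2·5 + 1 = 61; next = 60
base 5: 60 = 2·5^2 + 2·5; at 6: 2·6^2 + 2·6 = 84; next = 83

2·5^2 + 2·5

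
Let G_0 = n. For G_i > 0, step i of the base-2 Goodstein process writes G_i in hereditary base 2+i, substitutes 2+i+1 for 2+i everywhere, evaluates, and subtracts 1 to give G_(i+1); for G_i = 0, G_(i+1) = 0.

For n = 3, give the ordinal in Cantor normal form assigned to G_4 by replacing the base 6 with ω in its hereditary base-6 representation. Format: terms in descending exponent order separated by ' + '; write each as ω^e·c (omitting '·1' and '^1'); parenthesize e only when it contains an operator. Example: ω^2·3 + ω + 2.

[0] 3 ≡ 2 + 1 (base 2). Lift 3: 4. −1: 3.
[1] 3 ≡ 3 (base 3). Lift 4: 4. −1: 3.
[2] 3 ≡ 3 (base 4). Lift 5: 3. −1: 2.
[3] 2 ≡ 2 (base 5). Lift 6: 2. −1: 1.
[4] 1 ≡ 1 (base 6). Lift 7: 1. −1: 0.

1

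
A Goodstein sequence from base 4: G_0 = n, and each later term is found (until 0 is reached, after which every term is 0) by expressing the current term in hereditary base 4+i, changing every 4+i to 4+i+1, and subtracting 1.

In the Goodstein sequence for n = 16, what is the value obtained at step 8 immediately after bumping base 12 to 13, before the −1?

[0] 16 ≡ 4^2 (base 4). Lift 5: 25. −1: 24.
[1] 24 ≡ 4·5 + 4 (base 5). Lift 6: 28. −1: 27.
[2] 27 ≡ 4·6 + 3 (base 6). Lift 7: 31. −1: 30.
[3] 30 ≡ 4·7 + 2 (base 7). Lift 8: 34. −1: 33.
[4] 33 ≡ 4·8 + 1 (base 8). Lift 9: 37. −1: 36.
[5] 36 ≡ 4·9 (base 9). Lift 10: 40. −1: 39.
[6] 39 ≡ 3·10 + 9 (base 10). Lift 11: 42. −1: 41.
[7] 41 ≡ 3·11 + 8 (base 11). Lift 12: 44. −1: 43.
[8] 43 ≡ 3·12 + 7 (base 12). Lift 13: 46. −1: 45.

46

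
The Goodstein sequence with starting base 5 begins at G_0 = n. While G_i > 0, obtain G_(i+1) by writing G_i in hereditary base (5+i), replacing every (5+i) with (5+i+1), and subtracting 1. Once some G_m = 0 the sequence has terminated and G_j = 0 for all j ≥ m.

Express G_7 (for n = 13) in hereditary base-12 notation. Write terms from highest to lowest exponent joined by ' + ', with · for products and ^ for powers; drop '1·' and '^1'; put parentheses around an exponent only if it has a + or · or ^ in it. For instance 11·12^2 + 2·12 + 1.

(0) 13|_5 = 2·5 + 3 ↦ 2·6 + 3|_6 = 15 ⇒ 14
(1) 14|_6 = 2·6 + 2 ↦ 2·7 + 2|_7 = 16 ⇒ 15
(2) 15|_7 = 2·7 + 1 ↦ 2·8 + 1|_8 = 17 ⇒ 16
(3) 16|_8 = 2·8 ↦ 2·9|_9 = 18 ⇒ 17
(4) 17|_9 = 9 + 8 ↦ 10 + 8|_10 = 18 ⇒ 17
(5) 17|_10 = 10 + 7 ↦ 11 + 7|_11 = 18 ⇒ 17
(6) 17|_11 = 11 + 6 ↦ 12 + 6|_12 = 18 ⇒ 17

12 + 5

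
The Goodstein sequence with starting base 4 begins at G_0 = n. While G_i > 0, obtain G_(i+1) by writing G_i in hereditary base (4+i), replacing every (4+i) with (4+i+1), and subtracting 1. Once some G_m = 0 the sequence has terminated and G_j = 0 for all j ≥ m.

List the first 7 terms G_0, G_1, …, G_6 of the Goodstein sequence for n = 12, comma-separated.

12, 14, 15, 16, 17, 18, 19

i=0: 12 = 3·4 (b=4); 4→5: 3·5 = 15; 15−1 = 14
i=1: 14 = 2·5 + 4 (b=5); 5→6: 2·6 + 4 = 16; 16−1 = 15
i=2: 15 = 2·6 + 3 (b=6); 6→7: 2·7 + 3 = 17; 17−1 = 16
i=3: 16 = 2·7 + 2 (b=7); 7→8: 2·8 + 2 = 18; 18−1 = 17
i=4: 17 = 2·8 + 1 (b=8); 8→9: 2·9 + 1 = 19; 19−1 = 18
i=5: 18 = 2·9 (b=9); 9→10: 2·10 = 20; 20−1 = 19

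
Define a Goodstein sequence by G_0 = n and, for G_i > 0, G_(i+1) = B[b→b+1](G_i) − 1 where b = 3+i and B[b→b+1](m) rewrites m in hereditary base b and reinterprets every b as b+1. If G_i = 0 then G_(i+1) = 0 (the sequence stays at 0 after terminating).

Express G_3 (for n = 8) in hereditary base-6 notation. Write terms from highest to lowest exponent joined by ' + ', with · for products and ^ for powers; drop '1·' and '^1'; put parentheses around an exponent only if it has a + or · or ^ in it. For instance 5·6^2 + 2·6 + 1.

base 3: 8 = 2·3 + 2; at 4: 2·4 + 2 = 10; next = 9
base 4: 9 = 2·4 + 1; at 5: 2·5 + 1 = 11; next = 10
base 5: 10 = 2·5; at 6: 2·6 = 12; next = 11
base 6: 11 = 6 + 5; at 7: 7 + 5 = 12; next = 11

6 + 5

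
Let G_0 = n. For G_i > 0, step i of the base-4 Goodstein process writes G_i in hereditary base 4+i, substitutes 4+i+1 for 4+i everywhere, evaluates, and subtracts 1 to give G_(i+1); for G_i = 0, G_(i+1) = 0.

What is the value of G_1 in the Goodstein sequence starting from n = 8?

base 4: 8 = 2·4; at 5: 2·5 = 10; next = 9
base 5: 9 = 5 + 4; at 6: 6 + 4 = 10; next = 9

9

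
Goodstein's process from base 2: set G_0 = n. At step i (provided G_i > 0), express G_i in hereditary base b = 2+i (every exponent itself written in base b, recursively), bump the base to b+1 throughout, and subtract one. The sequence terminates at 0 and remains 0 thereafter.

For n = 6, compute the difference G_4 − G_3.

43530

G_0 = 6. HB_2(6) = 2^2 + 2. Bump = 30. G_1 = 29.
G_1 = 29. HB_3(29) = 3^3 + 2. Bump = 258. G_2 = 257.
G_2 = 257. HB_4(257) = 4^4 + 1. Bump = 3126. G_3 = 3125.
G_3 = 3125. HB_5(3125) = 5^5. Bump = 46656. G_4 = 46655.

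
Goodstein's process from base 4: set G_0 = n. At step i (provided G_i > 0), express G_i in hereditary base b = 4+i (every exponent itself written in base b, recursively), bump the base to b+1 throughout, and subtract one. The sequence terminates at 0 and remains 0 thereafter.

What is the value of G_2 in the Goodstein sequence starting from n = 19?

37

[0] 19 ≡ 4^2 + 3 (base 4). Lift 5: 28. −1: 27.
[1] 27 ≡ 5^2 + 2 (base 5). Lift 6: 38. −1: 37.
[2] 37 ≡ 6^2 + 1 (base 6). Lift 7: 50. −1: 49.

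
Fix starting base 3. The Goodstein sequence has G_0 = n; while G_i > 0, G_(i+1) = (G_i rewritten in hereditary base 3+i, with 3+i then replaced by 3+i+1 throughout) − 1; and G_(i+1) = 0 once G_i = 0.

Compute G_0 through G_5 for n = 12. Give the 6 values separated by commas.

12, 19, 27, 37, 49, 63

[0] 12 ≡ 3^2 + 3 (base 3). Lift 4: 20. −1: 19.
[1] 19 ≡ 4^2 + 3 (base 4). Lift 5: 28. −1: 27.
[2] 27 ≡ 5^2 + 2 (base 5). Lift 6: 38. −1: 37.
[3] 37 ≡ 6^2 + 1 (base 6). Lift 7: 50. −1: 49.
[4] 49 ≡ 7^2 (base 7). Lift 8: 64. −1: 63.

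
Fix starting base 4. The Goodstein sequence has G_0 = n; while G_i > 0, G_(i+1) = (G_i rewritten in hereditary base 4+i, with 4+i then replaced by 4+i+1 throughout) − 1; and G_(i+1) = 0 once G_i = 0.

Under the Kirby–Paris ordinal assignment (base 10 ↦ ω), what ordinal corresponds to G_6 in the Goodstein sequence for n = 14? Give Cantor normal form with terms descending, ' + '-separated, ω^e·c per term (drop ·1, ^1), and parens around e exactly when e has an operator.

ω·2 + 3

G_0 = 14. HB_4(14) = 3·4 + 2. Bump = 17. G_1 = 16.
G_1 = 16. HB_5(16) = 3·5 + 1. Bump = 19. G_2 = 18.
G_2 = 18. HB_6(18) = 3·6. Bump = 21. G_3 = 20.
G_3 = 20. HB_7(20) = 2·7 + 6. Bump = 22. G_4 = 21.
G_4 = 21. HB_8(21) = 2·8 + 5. Bump = 23. G_5 = 22.
G_5 = 22. HB_9(22) = 2·9 + 4. Bump = 24. G_6 = 23.
G_6 = 23. HB_10(23) = 2·10 + 3. Bump = 25. G_7 = 24.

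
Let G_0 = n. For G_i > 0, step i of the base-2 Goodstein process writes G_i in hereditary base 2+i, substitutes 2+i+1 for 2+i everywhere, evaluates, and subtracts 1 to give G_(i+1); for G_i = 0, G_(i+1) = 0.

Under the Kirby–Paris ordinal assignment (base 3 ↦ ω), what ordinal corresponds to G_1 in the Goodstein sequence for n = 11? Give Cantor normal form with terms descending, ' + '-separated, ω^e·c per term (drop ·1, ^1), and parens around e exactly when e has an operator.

ω^(ω + 1) + ω

base 2: 11 = 2^(2 + 1) + 2 + 1; at 3: 3^(3 + 1) + 3 + 1 = 85; next = 84
base 3: 84 = 3^(3 + 1) + 3; at 4: 4^(4 + 1) + 4 = 1028; next = 1027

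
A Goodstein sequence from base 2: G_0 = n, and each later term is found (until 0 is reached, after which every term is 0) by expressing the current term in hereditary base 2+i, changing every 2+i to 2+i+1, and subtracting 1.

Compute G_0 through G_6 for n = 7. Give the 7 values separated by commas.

step 0: 7 = 2^2 + 2 + 1; sub 3 for 2: 3^3 + 3 + 1; = 31; G_1 = 31−1 = 30
step 1: 30 = 3^3 + 3; sub 4 for 3: 4^4 + 4; = 260; G_2 = 260−1 = 259
step 2: 259 = 4^4 + 3; sub 5 for 4: 5^5 + 3; = 3128; G_3 = 3128−1 = 3127
step 3: 3127 = 5^5 + 2; sub 6 for 5: 6^6 + 2; = 46658; G_4 = 46658−1 = 46657
step 4: 46657 = 6^6 + 1; sub 7 for 6: 7^7 + 1; = 823544; G_5 = 823544−1 = 823543
step 5: 823543 = 7^7; sub 8 for 7: 8^8; = 16777216; G_6 = 16777216−1 = 16777215

7, 30, 259, 3127, 46657, 823543, 16777215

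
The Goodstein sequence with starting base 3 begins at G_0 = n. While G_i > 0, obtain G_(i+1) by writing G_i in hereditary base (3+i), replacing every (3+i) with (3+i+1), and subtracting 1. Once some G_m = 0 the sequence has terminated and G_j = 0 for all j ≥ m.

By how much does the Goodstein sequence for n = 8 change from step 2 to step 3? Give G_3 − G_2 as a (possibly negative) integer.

(0) 8|_3 = 2·3 + 2 ↦ 2·4 + 2|_4 = 10 ⇒ 9
(1) 9|_4 = 2·4 + 1 ↦ 2·5 + 1|_5 = 11 ⇒ 10
(2) 10|_5 = 2·5 ↦ 2·6|_6 = 12 ⇒ 11

1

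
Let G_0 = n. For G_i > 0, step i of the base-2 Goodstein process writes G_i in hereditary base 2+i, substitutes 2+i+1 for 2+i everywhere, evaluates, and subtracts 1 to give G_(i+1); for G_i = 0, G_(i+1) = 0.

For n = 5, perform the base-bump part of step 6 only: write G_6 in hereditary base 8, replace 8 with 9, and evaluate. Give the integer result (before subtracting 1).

step 0: 5 = 2^2 + 1; sub 3 for 2: 3^3 + 1; = 28; G_1 = 28−1 = 27
step 1: 27 = 3^3; sub 4 for 3: 4^4; = 256; G_2 = 256−1 = 255
step 2: 255 = 3·4^3 + 3·4^2 + 3·4 + 3; sub 5 for 4: 3·5^3 + 3·5^2 + 3·5 + 3; = 468; G_3 = 468−1 = 467
step 3: 467 = 3·5^3 + 3·5^2 + 3·5 + 2; sub 6 for 5: 3·6^3 + 3·6^2 + 3·6 + 2; = 776; G_4 = 776−1 = 775
step 4: 775 = 3·6^3 + 3·6^2 + 3·6 + 1; sub 7 for 6: 3·7^3 + 3·7^2 + 3·7 + 1; = 1198; G_5 = 1198−1 = 1197
step 5: 1197 = 3·7^3 + 3·7^2 + 3·7; sub 8 for 7: 3·8^3 + 3·8^2 + 3·8; = 1752; G_6 = 1752−1 = 1751
step 6: 1751 = 3·8^3 + 3·8^2 + 2·8 + 7; sub 9 for 8: 3·9^3 + 3·9^2 + 2·9 + 7; = 2455; G_7 = 2455−1 = 2454

2455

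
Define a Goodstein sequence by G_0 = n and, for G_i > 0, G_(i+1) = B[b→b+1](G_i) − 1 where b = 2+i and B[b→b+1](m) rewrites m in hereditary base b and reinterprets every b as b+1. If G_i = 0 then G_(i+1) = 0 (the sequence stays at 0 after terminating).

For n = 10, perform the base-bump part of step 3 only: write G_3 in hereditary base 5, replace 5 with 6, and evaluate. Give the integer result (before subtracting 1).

G_0=10  [base 2] 2^(2 + 1) + 2  →[2↦3]→  3^(3 + 1) + 3 = 84  −1 ⇒ G_1=83
G_1=83  [base 3] 3^(3 + 1) + 2  →[3↦4]→  4^(4 + 1) + 2 = 1026  −1 ⇒ G_2=1025
G_2=1025  [base 4] 4^(4 + 1) + 1  →[4↦5]→  5^(5 + 1) + 1 = 15626  −1 ⇒ G_3=15625
G_3=15625  [base 5] 5^(5 + 1)  →[5↦6]→  6^(6 + 1) = 279936  −1 ⇒ G_4=279935

279936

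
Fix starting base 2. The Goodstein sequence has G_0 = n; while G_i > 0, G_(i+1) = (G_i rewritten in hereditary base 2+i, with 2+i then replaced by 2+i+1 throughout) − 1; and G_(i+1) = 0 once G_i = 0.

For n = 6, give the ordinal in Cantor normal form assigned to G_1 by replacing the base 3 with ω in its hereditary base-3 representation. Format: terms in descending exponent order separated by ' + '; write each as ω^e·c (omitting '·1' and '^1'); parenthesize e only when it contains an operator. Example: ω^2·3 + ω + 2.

[0] 6 ≡ 2^2 + 2 (base 2). Lift 3: 30. −1: 29.
[1] 29 ≡ 3^3 + 2 (base 3). Lift 4: 258. −1: 257.

ω^ω + 2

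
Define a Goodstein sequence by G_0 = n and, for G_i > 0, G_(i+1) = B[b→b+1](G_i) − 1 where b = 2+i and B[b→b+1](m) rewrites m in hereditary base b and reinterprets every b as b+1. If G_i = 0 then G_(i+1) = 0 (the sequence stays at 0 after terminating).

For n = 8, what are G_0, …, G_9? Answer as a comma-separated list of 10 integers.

base 2: 8 = 2^(2 + 1); at 3: 3^(3 + 1) = 81; next = 80
base 3: 80 = 2·3^3 + 2·3^2 + 2·3 + 2; at 4: 2·4^4 + 2·4^2 + 2·4 + 2 = 554; next = 553
base 4: 553 = 2·4^4 + 2·4^2 + 2·4 + 1; at 5: 2·5^5 + 2·5^2 + 2·5 + 1 = 6311; next = 6310
base 5: 6310 = 2·5^5 + 2·5^2 + 2·5; at 6: 2·6^6 + 2·6^2 + 2·6 = 93396; next = 93395
base 6: 93395 = 2·6^6 + 2·6^2 + 6 + 5; at 7: 2·7^7 + 2·7^2 + 7 + 5 = 1647196; next = 1647195
base 7: 1647195 = 2·7^7 + 2·7^2 + 7 + 4; at 8: 2·8^8 + 2·8^2 + 8 + 4 = 33554572; next = 33554571
base 8: 33554571 = 2·8^8 + 2·8^2 + 8 + 3; at 9: 2·9^9 + 2·9^2 + 9 + 3 = 774841152; next = 774841151
base 9: 774841151 = 2·9^9 + 2·9^2 + 9 + 2; at 10: 2·10^10 + 2·10^2 + 10 + 2 = 20000000212; next = 20000000211
base 10: 20000000211 = 2·10^10 + 2·10^2 + 10 + 1; at 11: 2·11^11 + 2·11^2 + 11 + 1 = 570623341476; next = 570623341475

8, 80, 553, 6310, 93395, 1647195, 33554571, 774841151, 20000000211, 570623341475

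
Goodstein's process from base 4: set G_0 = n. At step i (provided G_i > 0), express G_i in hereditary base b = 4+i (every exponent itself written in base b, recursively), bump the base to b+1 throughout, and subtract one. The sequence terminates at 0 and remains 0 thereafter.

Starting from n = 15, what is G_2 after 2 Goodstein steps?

19

15 —HB4→ 3·4 + 3 —bump→ 3·5 + 3 = 18 —(−1)→ 17
17 —HB5→ 3·5 + 2 —bump→ 3·6 + 2 = 20 —(−1)→ 19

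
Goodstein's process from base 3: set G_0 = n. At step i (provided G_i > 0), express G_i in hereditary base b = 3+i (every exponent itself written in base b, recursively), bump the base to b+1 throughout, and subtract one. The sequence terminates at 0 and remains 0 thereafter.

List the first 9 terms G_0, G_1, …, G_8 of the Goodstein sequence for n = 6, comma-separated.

base 3: 6 = 2·3; at 4: 2·4 = 8; next = 7
base 4: 7 = 4 + 3; at 5: 5 + 3 = 8; next = 7
base 5: 7 = 5 + 2; at 6: 6 + 2 = 8; next = 7
base 6: 7 = 6 + 1; at 7: 7 + 1 = 8; next = 7
base 7: 7 = 7; at 8: 8 = 8; next = 7
base 8: 7 = 7; at 9: 7 = 7; next = 6
base 9: 6 = 6; at 10: 6 = 6; next = 5
base 10: 5 = 5; at 11: 5 = 5; next = 4

6, 7, 7, 7, 7, 7, 6, 5, 4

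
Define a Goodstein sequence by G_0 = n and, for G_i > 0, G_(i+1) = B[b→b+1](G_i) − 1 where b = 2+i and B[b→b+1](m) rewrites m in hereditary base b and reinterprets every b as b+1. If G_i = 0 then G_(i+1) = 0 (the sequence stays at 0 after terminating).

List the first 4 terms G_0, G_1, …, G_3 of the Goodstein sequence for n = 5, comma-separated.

5 —HB2→ 2^2 + 1 —bump→ 3^3 + 1 = 28 —(−1)→ 27
27 —HB3→ 3^3 —bump→ 4^4 = 256 —(−1)→ 255
255 —HB4→ 3·4^3 + 3·4^2 + 3·4 + 3 —bump→ 3·5^3 + 3·5^2 + 3·5 + 3 = 468 —(−1)→ 467

5, 27, 255, 467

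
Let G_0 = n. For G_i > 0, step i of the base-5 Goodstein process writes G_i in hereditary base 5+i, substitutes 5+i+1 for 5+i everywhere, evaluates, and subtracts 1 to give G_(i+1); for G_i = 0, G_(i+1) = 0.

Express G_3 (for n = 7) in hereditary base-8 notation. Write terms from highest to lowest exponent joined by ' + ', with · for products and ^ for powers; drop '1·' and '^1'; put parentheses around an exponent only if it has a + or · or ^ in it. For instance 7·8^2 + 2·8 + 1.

7

step 0: 7 = 5 + 2; sub 6 for 5: 6 + 2; = 8; G_1 = 8−1 = 7
step 1: 7 = 6 + 1; sub 7 for 6: 7 + 1; = 8; G_2 = 8−1 = 7
step 2: 7 = 7; sub 8 for 7: 8; = 8; G_3 = 8−1 = 7
step 3: 7 = 7; sub 9 for 8: 7; = 7; G_4 = 7−1 = 6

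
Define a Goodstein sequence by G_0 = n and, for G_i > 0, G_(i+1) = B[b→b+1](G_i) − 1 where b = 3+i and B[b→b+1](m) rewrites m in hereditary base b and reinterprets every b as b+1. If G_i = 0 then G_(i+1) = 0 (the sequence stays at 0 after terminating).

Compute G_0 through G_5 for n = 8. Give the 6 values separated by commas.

i=0: 8 = 2·3 + 2 (b=3); 3→4: 2·4 + 2 = 10; 10−1 = 9
i=1: 9 = 2·4 + 1 (b=4); 4→5: 2·5 + 1 = 11; 11−1 = 10
i=2: 10 = 2·5 (b=5); 5→6: 2·6 = 12; 12−1 = 11
i=3: 11 = 6 + 5 (b=6); 6→7: 7 + 5 = 12; 12−1 = 11
i=4: 11 = 7 + 4 (b=7); 7→8: 8 + 4 = 12; 12−1 = 11

8, 9, 10, 11, 11, 11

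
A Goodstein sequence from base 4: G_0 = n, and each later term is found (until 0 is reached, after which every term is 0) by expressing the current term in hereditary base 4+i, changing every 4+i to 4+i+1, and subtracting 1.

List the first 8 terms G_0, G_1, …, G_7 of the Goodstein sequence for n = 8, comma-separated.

8, 9, 9, 9, 9, 9, 9, 8

G_0 = 8. HB_4(8) = 2·4. Bump = 10. G_1 = 9.
G_1 = 9. HB_5(9) = 5 + 4. Bump = 10. G_2 = 9.
G_2 = 9. HB_6(9) = 6 + 3. Bump = 10. G_3 = 9.
G_3 = 9. HB_7(9) = 7 + 2. Bump = 10. G_4 = 9.
G_4 = 9. HB_8(9) = 8 + 1. Bump = 10. G_5 = 9.
G_5 = 9. HB_9(9) = 9. Bump = 10. G_6 = 9.
G_6 = 9. HB_10(9) = 9. Bump = 9. G_7 = 8.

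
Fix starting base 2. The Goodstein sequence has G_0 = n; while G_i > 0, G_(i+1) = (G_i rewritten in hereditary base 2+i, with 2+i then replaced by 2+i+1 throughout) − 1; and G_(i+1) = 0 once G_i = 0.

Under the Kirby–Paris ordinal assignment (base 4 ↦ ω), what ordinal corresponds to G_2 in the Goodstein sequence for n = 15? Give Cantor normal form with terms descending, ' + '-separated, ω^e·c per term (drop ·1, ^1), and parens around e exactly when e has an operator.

ω^(ω + 1) + ω^ω + 3

base 2: 15 = 2^(2 + 1) + 2^2 + 2 + 1; at 3: 3^(3 + 1) + 3^3 + 3 + 1 = 112; next = 111
base 3: 111 = 3^(3 + 1) + 3^3 + 3; at 4: 4^(4 + 1) + 4^4 + 4 = 1284; next = 1283
base 4: 1283 = 4^(4 + 1) + 4^4 + 3; at 5: 5^(5 + 1) + 5^5 + 3 = 18753; next = 18752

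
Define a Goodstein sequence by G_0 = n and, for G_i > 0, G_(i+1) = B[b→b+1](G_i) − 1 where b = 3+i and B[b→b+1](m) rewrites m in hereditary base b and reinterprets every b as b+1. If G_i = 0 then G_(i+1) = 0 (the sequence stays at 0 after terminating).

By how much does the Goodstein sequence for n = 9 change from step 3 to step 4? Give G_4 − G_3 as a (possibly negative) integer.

G_0=9  [base 3] 3^2  →[3↦4]→  4^2 = 16  −1 ⇒ G_1=15
G_1=15  [base 4] 3·4 + 3  →[4↦5]→  3·5 + 3 = 18  −1 ⇒ G_2=17
G_2=17  [base 5] 3·5 + 2  →[5↦6]→  3·6 + 2 = 20  −1 ⇒ G_3=19
G_3=19  [base 6] 3·6 + 1  →[6↦7]→  3·7 + 1 = 22  −1 ⇒ G_4=21

2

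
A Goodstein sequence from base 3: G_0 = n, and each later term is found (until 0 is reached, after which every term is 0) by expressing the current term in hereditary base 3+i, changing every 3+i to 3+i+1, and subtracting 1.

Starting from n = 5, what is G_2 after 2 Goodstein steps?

5

(0) 5|_3 = 3 + 2 ↦ 4 + 2|_4 = 6 ⇒ 5
(1) 5|_4 = 4 + 1 ↦ 5 + 1|_5 = 6 ⇒ 5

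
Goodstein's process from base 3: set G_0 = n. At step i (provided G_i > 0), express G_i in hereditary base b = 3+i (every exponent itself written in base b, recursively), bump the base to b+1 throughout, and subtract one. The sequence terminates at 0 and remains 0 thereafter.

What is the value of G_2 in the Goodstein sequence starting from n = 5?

i=0: 5 = 3 + 2 (b=3); 3→4: 4 + 2 = 6; 6−1 = 5
i=1: 5 = 4 + 1 (b=4); 4→5: 5 + 1 = 6; 6−1 = 5
i=2: 5 = 5 (b=5); 5→6: 6 = 6; 6−1 = 5

5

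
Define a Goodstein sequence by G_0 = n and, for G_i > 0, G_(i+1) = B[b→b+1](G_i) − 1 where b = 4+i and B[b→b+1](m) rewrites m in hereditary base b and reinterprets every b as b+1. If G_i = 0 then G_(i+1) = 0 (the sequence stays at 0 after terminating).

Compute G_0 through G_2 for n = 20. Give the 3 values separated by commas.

i=0: 20 = 4^2 + 4 (b=4); 4→5: 5^2 + 5 = 30; 30−1 = 29
i=1: 29 = 5^2 + 4 (b=5); 5→6: 6^2 + 4 = 40; 40−1 = 39

20, 29, 39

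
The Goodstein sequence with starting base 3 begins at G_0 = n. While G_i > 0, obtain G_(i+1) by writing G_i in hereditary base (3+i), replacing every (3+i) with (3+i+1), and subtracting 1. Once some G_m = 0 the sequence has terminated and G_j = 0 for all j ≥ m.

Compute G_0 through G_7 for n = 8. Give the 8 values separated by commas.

8, 9, 10, 11, 11, 11, 11, 11

(0) 8|_3 = 2·3 + 2 ↦ 2·4 + 2|_4 = 10 ⇒ 9
(1) 9|_4 = 2·4 + 1 ↦ 2·5 + 1|_5 = 11 ⇒ 10
(2) 10|_5 = 2·5 ↦ 2·6|_6 = 12 ⇒ 11
(3) 11|_6 = 6 + 5 ↦ 7 + 5|_7 = 12 ⇒ 11
(4) 11|_7 = 7 + 4 ↦ 8 + 4|_8 = 12 ⇒ 11
(5) 11|_8 = 8 + 3 ↦ 9 + 3|_9 = 12 ⇒ 11
(6) 11|_9 = 9 + 2 ↦ 10 + 2|_10 = 12 ⇒ 11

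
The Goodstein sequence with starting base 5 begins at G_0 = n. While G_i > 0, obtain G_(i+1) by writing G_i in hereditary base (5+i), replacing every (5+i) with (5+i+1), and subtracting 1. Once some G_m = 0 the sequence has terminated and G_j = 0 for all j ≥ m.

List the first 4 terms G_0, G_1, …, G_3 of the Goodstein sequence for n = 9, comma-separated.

(0) 9|_5 = 5 + 4 ↦ 6 + 4|_6 = 10 ⇒ 9
(1) 9|_6 = 6 + 3 ↦ 7 + 3|_7 = 10 ⇒ 9
(2) 9|_7 = 7 + 2 ↦ 8 + 2|_8 = 10 ⇒ 9

9, 9, 9, 9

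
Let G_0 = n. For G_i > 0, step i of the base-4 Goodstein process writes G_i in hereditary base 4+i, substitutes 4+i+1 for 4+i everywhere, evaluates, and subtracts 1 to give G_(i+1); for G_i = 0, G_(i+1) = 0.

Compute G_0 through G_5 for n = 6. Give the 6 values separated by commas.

6, 6, 6, 6, 5, 4

6 —HB4→ 4 + 2 —bump→ 5 + 2 = 7 —(−1)→ 6
6 —HB5→ 5 + 1 —bump→ 6 + 1 = 7 —(−1)→ 6
6 —HB6→ 6 —bump→ 7 = 7 —(−1)→ 6
6 —HB7→ 6 —bump→ 6 = 6 —(−1)→ 5
5 —HB8→ 5 —bump→ 5 = 5 —(−1)→ 4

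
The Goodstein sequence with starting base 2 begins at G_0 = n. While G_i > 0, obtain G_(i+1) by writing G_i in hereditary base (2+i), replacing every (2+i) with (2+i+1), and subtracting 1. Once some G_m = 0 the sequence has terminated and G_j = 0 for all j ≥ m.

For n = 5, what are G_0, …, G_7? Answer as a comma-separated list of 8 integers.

5, 27, 255, 467, 775, 1197, 1751, 2454

[0] 5 ≡ 2^2 + 1 (base 2). Lift 3: 28. −1: 27.
[1] 27 ≡ 3^3 (base 3). Lift 4: 256. −1: 255.
[2] 255 ≡ 3·4^3 + 3·4^2 + 3·4 + 3 (base 4). Lift 5: 468. −1: 467.
[3] 467 ≡ 3·5^3 + 3·5^2 + 3·5 + 2 (base 5). Lift 6: 776. −1: 775.
[4] 775 ≡ 3·6^3 + 3·6^2 + 3·6 + 1 (base 6). Lift 7: 1198. −1: 1197.
[5] 1197 ≡ 3·7^3 + 3·7^2 + 3·7 (base 7). Lift 8: 1752. −1: 1751.
[6] 1751 ≡ 3·8^3 + 3·8^2 + 2·8 + 7 (base 8). Lift 9: 2455. −1: 2454.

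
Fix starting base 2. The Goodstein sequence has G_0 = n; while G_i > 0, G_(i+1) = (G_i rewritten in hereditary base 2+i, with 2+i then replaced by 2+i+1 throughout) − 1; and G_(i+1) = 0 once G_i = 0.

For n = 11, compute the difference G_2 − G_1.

943

G_0=11  [base 2] 2^(2 + 1) + 2 + 1  →[2↦3]→  3^(3 + 1) + 3 + 1 = 85  −1 ⇒ G_1=84
G_1=84  [base 3] 3^(3 + 1) + 3  →[3↦4]→  4^(4 + 1) + 4 = 1028  −1 ⇒ G_2=1027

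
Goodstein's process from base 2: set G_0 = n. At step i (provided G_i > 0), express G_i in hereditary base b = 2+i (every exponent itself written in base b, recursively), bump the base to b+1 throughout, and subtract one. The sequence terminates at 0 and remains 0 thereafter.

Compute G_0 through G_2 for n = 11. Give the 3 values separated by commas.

base 2: 11 = 2^(2 + 1) + 2 + 1; at 3: 3^(3 + 1) + 3 + 1 = 85; next = 84
base 3: 84 = 3^(3 + 1) + 3; at 4: 4^(4 + 1) + 4 = 1028; next = 1027

11, 84, 1027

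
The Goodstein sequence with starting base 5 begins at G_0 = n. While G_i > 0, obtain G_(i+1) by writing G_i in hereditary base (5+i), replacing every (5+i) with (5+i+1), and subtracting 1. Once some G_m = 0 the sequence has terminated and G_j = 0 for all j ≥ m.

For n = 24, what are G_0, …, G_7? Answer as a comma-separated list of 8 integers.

24, 27, 30, 33, 36, 39, 41, 43

G_0 = 24. HB_5(24) = 4·5 + 4. Bump = 28. G_1 = 27.
G_1 = 27. HB_6(27) = 4·6 + 3. Bump = 31. G_2 = 30.
G_2 = 30. HB_7(30) = 4·7 + 2. Bump = 34. G_3 = 33.
G_3 = 33. HB_8(33) = 4·8 + 1. Bump = 37. G_4 = 36.
G_4 = 36. HB_9(36) = 4·9. Bump = 40. G_5 = 39.
G_5 = 39. HB_10(39) = 3·10 + 9. Bump = 42. G_6 = 41.
G_6 = 41. HB_11(41) = 3·11 + 8. Bump = 44. G_7 = 43.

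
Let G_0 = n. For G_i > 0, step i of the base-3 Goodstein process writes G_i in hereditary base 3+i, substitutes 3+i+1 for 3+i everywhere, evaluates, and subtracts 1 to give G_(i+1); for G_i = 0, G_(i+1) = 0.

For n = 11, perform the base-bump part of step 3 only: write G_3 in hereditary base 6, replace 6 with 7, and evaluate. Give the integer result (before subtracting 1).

base 3: 11 = 3^2 + 2; at 4: 4^2 + 2 = 18; next = 17
base 4: 17 = 4^2 + 1; at 5: 5^2 + 1 = 26; next = 25
base 5: 25 = 5^2; at 6: 6^2 = 36; next = 35
base 6: 35 = 5·6 + 5; at 7: 5·7 + 5 = 40; next = 39

40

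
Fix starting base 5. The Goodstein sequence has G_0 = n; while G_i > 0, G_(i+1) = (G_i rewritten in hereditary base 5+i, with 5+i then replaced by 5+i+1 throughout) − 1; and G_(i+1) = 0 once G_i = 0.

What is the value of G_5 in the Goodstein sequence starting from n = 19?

step 0: 19 = 3·5 + 4; sub 6 for 5: 3·6 + 4; = 22; G_1 = 22−1 = 21
step 1: 21 = 3·6 + 3; sub 7 for 6: 3·7 + 3; = 24; G_2 = 24−1 = 23
step 2: 23 = 3·7 + 2; sub 8 for 7: 3·8 + 2; = 26; G_3 = 26−1 = 25
step 3: 25 = 3·8 + 1; sub 9 for 8: 3·9 + 1; = 28; G_4 = 28−1 = 27
step 4: 27 = 3·9; sub 10 for 9: 3·10; = 30; G_5 = 30−1 = 29

29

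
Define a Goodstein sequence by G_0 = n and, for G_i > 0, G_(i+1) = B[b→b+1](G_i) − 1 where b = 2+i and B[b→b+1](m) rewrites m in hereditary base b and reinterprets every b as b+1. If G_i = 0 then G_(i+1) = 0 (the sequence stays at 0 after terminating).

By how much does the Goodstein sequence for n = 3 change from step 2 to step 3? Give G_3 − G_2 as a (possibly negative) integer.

step 0: 3 = 2 + 1; sub 3 for 2: 3 + 1; = 4; G_1 = 4−1 = 3
step 1: 3 = 3; sub 4 for 3: 4; = 4; G_2 = 4−1 = 3
step 2: 3 = 3; sub 5 for 4: 3; = 3; G_3 = 3−1 = 2

-1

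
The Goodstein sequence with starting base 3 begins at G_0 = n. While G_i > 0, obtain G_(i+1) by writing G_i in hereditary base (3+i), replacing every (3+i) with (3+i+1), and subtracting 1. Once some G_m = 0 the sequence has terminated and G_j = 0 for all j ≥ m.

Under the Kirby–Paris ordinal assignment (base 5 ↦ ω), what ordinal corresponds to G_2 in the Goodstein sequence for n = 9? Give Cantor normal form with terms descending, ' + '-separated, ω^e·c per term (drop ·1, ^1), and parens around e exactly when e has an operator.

ω·3 + 2

step 0: 9 = 3^2; sub 4 for 3: 4^2; = 16; G_1 = 16−1 = 15
step 1: 15 = 3·4 + 3; sub 5 for 4: 3·5 + 3; = 18; G_2 = 18−1 = 17
step 2: 17 = 3·5 + 2; sub 6 for 5: 3·6 + 2; = 20; G_3 = 20−1 = 19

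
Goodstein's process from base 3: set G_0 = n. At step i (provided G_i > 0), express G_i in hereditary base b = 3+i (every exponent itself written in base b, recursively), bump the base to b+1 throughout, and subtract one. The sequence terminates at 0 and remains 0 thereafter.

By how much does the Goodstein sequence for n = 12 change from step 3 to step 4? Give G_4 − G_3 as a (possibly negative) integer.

12

base 3: 12 = 3^2 + 3; at 4: 4^2 + 4 = 20; next = 19
base 4: 19 = 4^2 + 3; at 5: 5^2 + 3 = 28; next = 27
base 5: 27 = 5^2 + 2; at 6: 6^2 + 2 = 38; next = 37
base 6: 37 = 6^2 + 1; at 7: 7^2 + 1 = 50; next = 49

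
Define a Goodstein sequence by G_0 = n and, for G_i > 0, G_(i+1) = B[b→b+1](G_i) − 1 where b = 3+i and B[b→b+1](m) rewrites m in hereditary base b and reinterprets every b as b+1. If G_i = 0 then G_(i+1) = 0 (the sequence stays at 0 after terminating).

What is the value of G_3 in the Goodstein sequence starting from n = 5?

5 —HB3→ 3 + 2 —bump→ 4 + 2 = 6 —(−1)→ 5
5 —HB4→ 4 + 1 —bump→ 5 + 1 = 6 —(−1)→ 5
5 —HB5→ 5 —bump→ 6 = 6 —(−1)→ 5

5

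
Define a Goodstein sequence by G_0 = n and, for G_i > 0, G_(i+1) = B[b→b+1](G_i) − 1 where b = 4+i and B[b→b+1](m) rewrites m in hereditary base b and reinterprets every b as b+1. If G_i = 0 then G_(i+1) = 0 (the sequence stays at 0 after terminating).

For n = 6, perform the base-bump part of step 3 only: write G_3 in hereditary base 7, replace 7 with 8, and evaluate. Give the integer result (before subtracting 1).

(0) 6|_4 = 4 + 2 ↦ 5 + 2|_5 = 7 ⇒ 6
(1) 6|_5 = 5 + 1 ↦ 6 + 1|_6 = 7 ⇒ 6
(2) 6|_6 = 6 ↦ 7|_7 = 7 ⇒ 6
(3) 6|_7 = 6 ↦ 6|_8 = 6 ⇒ 5

6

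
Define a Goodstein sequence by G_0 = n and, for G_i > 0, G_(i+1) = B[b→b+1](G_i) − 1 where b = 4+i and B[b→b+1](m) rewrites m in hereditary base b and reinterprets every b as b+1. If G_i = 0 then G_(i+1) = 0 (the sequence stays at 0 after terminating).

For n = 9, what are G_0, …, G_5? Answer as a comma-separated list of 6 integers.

9, 10, 11, 11, 11, 11

step 0: 9 = 2·4 + 1; sub 5 for 4: 2·5 + 1; = 11; G_1 = 11−1 = 10
step 1: 10 = 2·5; sub 6 for 5: 2·6; = 12; G_2 = 12−1 = 11
step 2: 11 = 6 + 5; sub 7 for 6: 7 + 5; = 12; G_3 = 12−1 = 11
step 3: 11 = 7 + 4; sub 8 for 7: 8 + 4; = 12; G_4 = 12−1 = 11
step 4: 11 = 8 + 3; sub 9 for 8: 9 + 3; = 12; G_5 = 12−1 = 11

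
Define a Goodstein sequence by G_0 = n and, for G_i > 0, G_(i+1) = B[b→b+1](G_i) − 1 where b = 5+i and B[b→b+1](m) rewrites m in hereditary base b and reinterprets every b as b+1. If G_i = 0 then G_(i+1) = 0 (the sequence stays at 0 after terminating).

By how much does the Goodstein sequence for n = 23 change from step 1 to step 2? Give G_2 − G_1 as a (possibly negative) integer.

G_0=23  [base 5] 4·5 + 3  →[5↦6]→  4·6 + 3 = 27  −1 ⇒ G_1=26
G_1=26  [base 6] 4·6 + 2  →[6↦7]→  4·7 + 2 = 30  −1 ⇒ G_2=29

3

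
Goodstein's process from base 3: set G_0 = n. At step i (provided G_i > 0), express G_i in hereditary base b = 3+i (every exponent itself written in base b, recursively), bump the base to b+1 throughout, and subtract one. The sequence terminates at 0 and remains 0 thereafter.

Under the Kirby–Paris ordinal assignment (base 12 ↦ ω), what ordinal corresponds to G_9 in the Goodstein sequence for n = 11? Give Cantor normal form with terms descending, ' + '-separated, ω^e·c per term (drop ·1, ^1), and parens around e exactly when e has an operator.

ω·4 + 11

G_0 = 11. HB_3(11) = 3^2 + 2. Bump = 18. G_1 = 17.
G_1 = 17. HB_4(17) = 4^2 + 1. Bump = 26. G_2 = 25.
G_2 = 25. HB_5(25) = 5^2. Bump = 36. G_3 = 35.
G_3 = 35. HB_6(35) = 5·6 + 5. Bump = 40. G_4 = 39.
G_4 = 39. HB_7(39) = 5·7 + 4. Bump = 44. G_5 = 43.
G_5 = 43. HB_8(43) = 5·8 + 3. Bump = 48. G_6 = 47.
G_6 = 47. HB_9(47) = 5·9 + 2. Bump = 52. G_7 = 51.
G_7 = 51. HB_10(51) = 5·10 + 1. Bump = 56. G_8 = 55.
G_8 = 55. HB_11(55) = 5·11. Bump = 60. G_9 = 59.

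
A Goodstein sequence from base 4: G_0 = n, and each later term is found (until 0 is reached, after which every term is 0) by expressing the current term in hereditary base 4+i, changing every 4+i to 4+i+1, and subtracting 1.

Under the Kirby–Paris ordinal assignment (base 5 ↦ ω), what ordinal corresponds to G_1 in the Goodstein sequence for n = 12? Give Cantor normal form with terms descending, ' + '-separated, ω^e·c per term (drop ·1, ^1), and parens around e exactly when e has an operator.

ω·2 + 4

12 —HB4→ 3·4 —bump→ 3·5 = 15 —(−1)→ 14
14 —HB5→ 2·5 + 4 —bump→ 2·6 + 4 = 16 —(−1)→ 15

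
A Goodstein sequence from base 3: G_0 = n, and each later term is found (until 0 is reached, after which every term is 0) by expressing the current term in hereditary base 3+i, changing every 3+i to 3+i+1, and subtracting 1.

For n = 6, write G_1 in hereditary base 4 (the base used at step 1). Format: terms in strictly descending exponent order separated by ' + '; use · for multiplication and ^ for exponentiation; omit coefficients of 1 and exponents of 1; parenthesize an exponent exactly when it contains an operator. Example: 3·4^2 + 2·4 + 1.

4 + 3

G_0=6  [base 3] 2·3  →[3↦4]→  2·4 = 8  −1 ⇒ G_1=7
G_1=7  [base 4] 4 + 3  →[4↦5]→  5 + 3 = 8  −1 ⇒ G_2=7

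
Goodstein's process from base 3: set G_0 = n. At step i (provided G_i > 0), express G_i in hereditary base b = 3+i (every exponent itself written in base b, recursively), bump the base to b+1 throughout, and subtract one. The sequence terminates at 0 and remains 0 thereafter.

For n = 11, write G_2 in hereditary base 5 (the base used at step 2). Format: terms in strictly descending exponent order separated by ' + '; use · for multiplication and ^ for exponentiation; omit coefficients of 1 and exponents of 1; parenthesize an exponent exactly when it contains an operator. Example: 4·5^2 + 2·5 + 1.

step 0: 11 = 3^2 + 2; sub 4 for 3: 4^2 + 2; = 18; G_1 = 18−1 = 17
step 1: 17 = 4^2 + 1; sub 5 for 4: 5^2 + 1; = 26; G_2 = 26−1 = 25
step 2: 25 = 5^2; sub 6 for 5: 6^2; = 36; G_3 = 36−1 = 35

5^2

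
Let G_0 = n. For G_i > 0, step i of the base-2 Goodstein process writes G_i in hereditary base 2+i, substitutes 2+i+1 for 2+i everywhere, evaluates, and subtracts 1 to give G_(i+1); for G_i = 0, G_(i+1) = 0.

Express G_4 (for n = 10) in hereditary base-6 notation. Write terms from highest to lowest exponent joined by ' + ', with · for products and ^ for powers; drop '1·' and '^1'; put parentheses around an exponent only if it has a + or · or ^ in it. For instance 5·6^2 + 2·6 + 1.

5·6^6 + 5·6^5 + 5·6^4 + 5·6^3 + 5·6^2 + 5·6 + 5

(0) 10|_2 = 2^(2 + 1) + 2 ↦ 3^(3 + 1) + 3|_3 = 84 ⇒ 83
(1) 83|_3 = 3^(3 + 1) + 2 ↦ 4^(4 + 1) + 2|_4 = 1026 ⇒ 1025
(2) 1025|_4 = 4^(4 + 1) + 1 ↦ 5^(5 + 1) + 1|_5 = 15626 ⇒ 15625
(3) 15625|_5 = 5^(5 + 1) ↦ 6^(6 + 1)|_6 = 279936 ⇒ 279935
(4) 279935|_6 = 5·6^6 + 5·6^5 + 5·6^4 + 5·6^3 + 5·6^2 + 5·6 + 5 ↦ 5·7^7 + 5·7^5 + 5·7^4 + 5·7^3 + 5·7^2 + 5·7 + 5|_7 = 4215755 ⇒ 4215754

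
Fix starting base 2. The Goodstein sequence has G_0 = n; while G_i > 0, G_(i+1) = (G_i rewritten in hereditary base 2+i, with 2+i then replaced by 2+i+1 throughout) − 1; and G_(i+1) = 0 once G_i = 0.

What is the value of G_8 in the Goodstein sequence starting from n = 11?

G_0=11  [base 2] 2^(2 + 1) + 2 + 1  →[2↦3]→  3^(3 + 1) + 3 + 1 = 85  −1 ⇒ G_1=84
G_1=84  [base 3] 3^(3 + 1) + 3  →[3↦4]→  4^(4 + 1) + 4 = 1028  −1 ⇒ G_2=1027
G_2=1027  [base 4] 4^(4 + 1) + 3  →[4↦5]→  5^(5 + 1) + 3 = 15628  −1 ⇒ G_3=15627
G_3=15627  [base 5] 5^(5 + 1) + 2  →[5↦6]→  6^(6 + 1) + 2 = 279938  −1 ⇒ G_4=279937
G_4=279937  [base 6] 6^(6 + 1) + 1  →[6↦7]→  7^(7 + 1) + 1 = 5764802  −1 ⇒ G_5=5764801
G_5=5764801  [base 7] 7^(7 + 1)  →[7↦8]→  8^(8 + 1) = 134217728  −1 ⇒ G_6=134217727
G_6=134217727  [base 8] 7·8^8 + 7·8^7 + 7·8^6 + 7·8^5 + 7·8^4 + 7·8^3 + 7·8^2 + 7·8 + 7  →[8↦9]→  7·9^9 + 7·9^7 + 7·9^6 + 7·9^5 + 7·9^4 + 7·9^3 + 7·9^2 + 7·9 + 7 = 2749609303  −1 ⇒ G_7=2749609302
G_7=2749609302  [base 9] 7·9^9 + 7·9^7 + 7·9^6 + 7·9^5 + 7·9^4 + 7·9^3 + 7·9^2 + 7·9 + 6  →[9↦10]→  7·10^10 + 7·10^7 + 7·10^6 + 7·10^5 + 7·10^4 + 7·10^3 + 7·10^2 + 7·10 + 6 = 70077777776  −1 ⇒ G_8=70077777775

70077777775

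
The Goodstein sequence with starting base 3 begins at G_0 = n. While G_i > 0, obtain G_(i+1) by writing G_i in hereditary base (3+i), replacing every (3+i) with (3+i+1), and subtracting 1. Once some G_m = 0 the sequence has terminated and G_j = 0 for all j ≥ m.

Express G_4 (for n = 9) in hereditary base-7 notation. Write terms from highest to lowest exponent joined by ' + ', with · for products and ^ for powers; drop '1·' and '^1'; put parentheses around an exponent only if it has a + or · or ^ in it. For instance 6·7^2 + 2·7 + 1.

base 3: 9 = 3^2; at 4: 4^2 = 16; next = 15
base 4: 15 = 3·4 + 3; at 5: 3·5 + 3 = 18; next = 17
base 5: 17 = 3·5 + 2; at 6: 3·6 + 2 = 20; next = 19
base 6: 19 = 3·6 + 1; at 7: 3·7 + 1 = 22; next = 21
base 7: 21 = 3·7; at 8: 3·8 = 24; next = 23

3·7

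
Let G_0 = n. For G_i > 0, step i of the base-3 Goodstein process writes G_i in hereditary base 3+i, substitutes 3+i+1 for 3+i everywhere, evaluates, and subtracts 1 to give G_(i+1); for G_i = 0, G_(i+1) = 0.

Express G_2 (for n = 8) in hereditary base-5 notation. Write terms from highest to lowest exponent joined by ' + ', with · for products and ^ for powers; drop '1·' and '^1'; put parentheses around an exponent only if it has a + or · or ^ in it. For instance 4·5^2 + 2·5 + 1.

2·5

G_0 = 8. HB_3(8) = 2·3 + 2. Bump = 10. G_1 = 9.
G_1 = 9. HB_4(9) = 2·4 + 1. Bump = 11. G_2 = 10.
G_2 = 10. HB_5(10) = 2·5. Bump = 12. G_3 = 11.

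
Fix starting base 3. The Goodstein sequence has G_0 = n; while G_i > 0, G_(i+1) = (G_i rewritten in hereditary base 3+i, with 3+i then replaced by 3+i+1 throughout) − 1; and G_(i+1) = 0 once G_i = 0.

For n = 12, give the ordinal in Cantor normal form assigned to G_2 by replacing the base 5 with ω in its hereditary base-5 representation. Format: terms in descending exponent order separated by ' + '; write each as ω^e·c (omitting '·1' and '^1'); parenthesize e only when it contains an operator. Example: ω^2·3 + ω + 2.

i=0: 12 = 3^2 + 3 (b=3); 3→4: 4^2 + 4 = 20; 20−1 = 19
i=1: 19 = 4^2 + 3 (b=4); 4→5: 5^2 + 3 = 28; 28−1 = 27
i=2: 27 = 5^2 + 2 (b=5); 5→6: 6^2 + 2 = 38; 38−1 = 37

ω^2 + 2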